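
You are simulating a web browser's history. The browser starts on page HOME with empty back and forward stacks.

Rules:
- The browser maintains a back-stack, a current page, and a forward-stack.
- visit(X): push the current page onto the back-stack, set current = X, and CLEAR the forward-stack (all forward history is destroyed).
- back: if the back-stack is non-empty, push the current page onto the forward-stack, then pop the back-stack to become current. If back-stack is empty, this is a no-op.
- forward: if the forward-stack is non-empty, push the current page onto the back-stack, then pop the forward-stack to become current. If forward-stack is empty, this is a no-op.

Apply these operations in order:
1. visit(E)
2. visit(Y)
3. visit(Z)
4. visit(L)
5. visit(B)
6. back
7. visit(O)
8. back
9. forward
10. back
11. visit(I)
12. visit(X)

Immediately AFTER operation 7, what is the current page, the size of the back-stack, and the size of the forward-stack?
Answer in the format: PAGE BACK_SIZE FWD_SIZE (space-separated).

After 1 (visit(E)): cur=E back=1 fwd=0
After 2 (visit(Y)): cur=Y back=2 fwd=0
After 3 (visit(Z)): cur=Z back=3 fwd=0
After 4 (visit(L)): cur=L back=4 fwd=0
After 5 (visit(B)): cur=B back=5 fwd=0
After 6 (back): cur=L back=4 fwd=1
After 7 (visit(O)): cur=O back=5 fwd=0

O 5 0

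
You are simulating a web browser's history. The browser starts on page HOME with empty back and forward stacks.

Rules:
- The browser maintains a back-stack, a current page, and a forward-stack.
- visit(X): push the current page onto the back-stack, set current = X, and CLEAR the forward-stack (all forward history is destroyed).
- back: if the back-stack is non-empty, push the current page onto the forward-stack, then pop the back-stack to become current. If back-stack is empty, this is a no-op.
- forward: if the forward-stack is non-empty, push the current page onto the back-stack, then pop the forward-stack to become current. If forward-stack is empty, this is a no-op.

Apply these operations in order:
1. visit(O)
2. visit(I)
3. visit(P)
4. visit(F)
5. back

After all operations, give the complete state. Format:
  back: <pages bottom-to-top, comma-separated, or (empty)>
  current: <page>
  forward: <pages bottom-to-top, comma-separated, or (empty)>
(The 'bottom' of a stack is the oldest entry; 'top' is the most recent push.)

Answer: back: HOME,O,I
current: P
forward: F

Derivation:
After 1 (visit(O)): cur=O back=1 fwd=0
After 2 (visit(I)): cur=I back=2 fwd=0
After 3 (visit(P)): cur=P back=3 fwd=0
After 4 (visit(F)): cur=F back=4 fwd=0
After 5 (back): cur=P back=3 fwd=1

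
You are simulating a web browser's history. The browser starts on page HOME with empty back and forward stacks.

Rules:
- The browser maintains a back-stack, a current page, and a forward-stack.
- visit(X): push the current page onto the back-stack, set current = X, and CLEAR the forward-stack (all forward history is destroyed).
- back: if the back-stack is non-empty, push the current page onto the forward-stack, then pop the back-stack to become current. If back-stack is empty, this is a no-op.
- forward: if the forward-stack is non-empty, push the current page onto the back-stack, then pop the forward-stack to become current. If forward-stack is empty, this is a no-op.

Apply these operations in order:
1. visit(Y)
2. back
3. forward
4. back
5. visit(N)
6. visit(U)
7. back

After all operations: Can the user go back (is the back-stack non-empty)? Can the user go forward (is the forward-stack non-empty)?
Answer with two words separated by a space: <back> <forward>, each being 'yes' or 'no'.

After 1 (visit(Y)): cur=Y back=1 fwd=0
After 2 (back): cur=HOME back=0 fwd=1
After 3 (forward): cur=Y back=1 fwd=0
After 4 (back): cur=HOME back=0 fwd=1
After 5 (visit(N)): cur=N back=1 fwd=0
After 6 (visit(U)): cur=U back=2 fwd=0
After 7 (back): cur=N back=1 fwd=1

Answer: yes yes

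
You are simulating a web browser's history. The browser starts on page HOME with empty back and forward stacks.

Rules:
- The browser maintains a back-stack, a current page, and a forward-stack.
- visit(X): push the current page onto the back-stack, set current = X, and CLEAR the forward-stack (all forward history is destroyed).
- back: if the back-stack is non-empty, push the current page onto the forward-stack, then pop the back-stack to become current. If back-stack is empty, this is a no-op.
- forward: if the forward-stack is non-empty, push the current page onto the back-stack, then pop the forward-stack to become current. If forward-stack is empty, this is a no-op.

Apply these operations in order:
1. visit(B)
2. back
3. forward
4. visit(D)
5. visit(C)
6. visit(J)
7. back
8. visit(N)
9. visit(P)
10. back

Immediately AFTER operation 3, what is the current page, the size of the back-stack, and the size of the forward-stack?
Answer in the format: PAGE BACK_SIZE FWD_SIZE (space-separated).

After 1 (visit(B)): cur=B back=1 fwd=0
After 2 (back): cur=HOME back=0 fwd=1
After 3 (forward): cur=B back=1 fwd=0

B 1 0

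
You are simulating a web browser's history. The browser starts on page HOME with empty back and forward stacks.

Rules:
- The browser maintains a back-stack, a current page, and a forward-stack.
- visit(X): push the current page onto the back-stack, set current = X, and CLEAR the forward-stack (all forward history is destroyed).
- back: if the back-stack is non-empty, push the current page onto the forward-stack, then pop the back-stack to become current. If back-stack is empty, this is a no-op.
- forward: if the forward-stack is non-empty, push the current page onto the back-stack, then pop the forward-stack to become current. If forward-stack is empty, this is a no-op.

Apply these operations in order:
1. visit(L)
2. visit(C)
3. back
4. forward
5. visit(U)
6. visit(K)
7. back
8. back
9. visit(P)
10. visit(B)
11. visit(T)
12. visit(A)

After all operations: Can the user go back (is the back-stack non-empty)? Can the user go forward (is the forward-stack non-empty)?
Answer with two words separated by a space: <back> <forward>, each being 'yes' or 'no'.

Answer: yes no

Derivation:
After 1 (visit(L)): cur=L back=1 fwd=0
After 2 (visit(C)): cur=C back=2 fwd=0
After 3 (back): cur=L back=1 fwd=1
After 4 (forward): cur=C back=2 fwd=0
After 5 (visit(U)): cur=U back=3 fwd=0
After 6 (visit(K)): cur=K back=4 fwd=0
After 7 (back): cur=U back=3 fwd=1
After 8 (back): cur=C back=2 fwd=2
After 9 (visit(P)): cur=P back=3 fwd=0
After 10 (visit(B)): cur=B back=4 fwd=0
After 11 (visit(T)): cur=T back=5 fwd=0
After 12 (visit(A)): cur=A back=6 fwd=0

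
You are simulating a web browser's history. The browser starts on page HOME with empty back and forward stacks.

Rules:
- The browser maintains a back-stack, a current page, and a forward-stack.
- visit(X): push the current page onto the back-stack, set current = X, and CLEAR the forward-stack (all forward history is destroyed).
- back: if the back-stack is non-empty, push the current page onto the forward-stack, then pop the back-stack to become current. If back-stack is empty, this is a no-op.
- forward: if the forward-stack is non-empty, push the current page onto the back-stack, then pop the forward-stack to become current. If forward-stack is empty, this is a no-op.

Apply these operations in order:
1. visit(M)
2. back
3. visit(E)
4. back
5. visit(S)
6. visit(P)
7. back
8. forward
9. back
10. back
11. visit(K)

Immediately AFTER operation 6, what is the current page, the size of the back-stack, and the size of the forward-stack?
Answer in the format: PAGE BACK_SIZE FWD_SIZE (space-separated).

After 1 (visit(M)): cur=M back=1 fwd=0
After 2 (back): cur=HOME back=0 fwd=1
After 3 (visit(E)): cur=E back=1 fwd=0
After 4 (back): cur=HOME back=0 fwd=1
After 5 (visit(S)): cur=S back=1 fwd=0
After 6 (visit(P)): cur=P back=2 fwd=0

P 2 0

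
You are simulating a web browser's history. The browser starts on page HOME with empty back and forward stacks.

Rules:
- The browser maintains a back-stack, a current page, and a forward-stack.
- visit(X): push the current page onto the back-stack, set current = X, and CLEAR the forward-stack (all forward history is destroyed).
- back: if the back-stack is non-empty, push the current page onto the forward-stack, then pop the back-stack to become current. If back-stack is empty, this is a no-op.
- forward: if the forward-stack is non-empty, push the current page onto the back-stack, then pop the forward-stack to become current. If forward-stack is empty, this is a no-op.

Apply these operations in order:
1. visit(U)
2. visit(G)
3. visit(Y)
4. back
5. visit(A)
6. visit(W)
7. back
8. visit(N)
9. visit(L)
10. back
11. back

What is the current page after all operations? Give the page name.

Answer: A

Derivation:
After 1 (visit(U)): cur=U back=1 fwd=0
After 2 (visit(G)): cur=G back=2 fwd=0
After 3 (visit(Y)): cur=Y back=3 fwd=0
After 4 (back): cur=G back=2 fwd=1
After 5 (visit(A)): cur=A back=3 fwd=0
After 6 (visit(W)): cur=W back=4 fwd=0
After 7 (back): cur=A back=3 fwd=1
After 8 (visit(N)): cur=N back=4 fwd=0
After 9 (visit(L)): cur=L back=5 fwd=0
After 10 (back): cur=N back=4 fwd=1
After 11 (back): cur=A back=3 fwd=2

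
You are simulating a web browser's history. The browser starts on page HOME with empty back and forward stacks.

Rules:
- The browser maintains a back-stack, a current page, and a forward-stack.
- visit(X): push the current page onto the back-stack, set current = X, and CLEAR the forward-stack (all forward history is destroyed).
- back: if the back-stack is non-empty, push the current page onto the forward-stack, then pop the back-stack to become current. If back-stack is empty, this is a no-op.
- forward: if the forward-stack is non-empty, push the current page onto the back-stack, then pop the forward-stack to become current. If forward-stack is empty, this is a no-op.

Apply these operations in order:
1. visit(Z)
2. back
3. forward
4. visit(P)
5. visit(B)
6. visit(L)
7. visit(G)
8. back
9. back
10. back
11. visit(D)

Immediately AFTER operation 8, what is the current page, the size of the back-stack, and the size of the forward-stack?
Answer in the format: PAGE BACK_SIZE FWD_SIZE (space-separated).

After 1 (visit(Z)): cur=Z back=1 fwd=0
After 2 (back): cur=HOME back=0 fwd=1
After 3 (forward): cur=Z back=1 fwd=0
After 4 (visit(P)): cur=P back=2 fwd=0
After 5 (visit(B)): cur=B back=3 fwd=0
After 6 (visit(L)): cur=L back=4 fwd=0
After 7 (visit(G)): cur=G back=5 fwd=0
After 8 (back): cur=L back=4 fwd=1

L 4 1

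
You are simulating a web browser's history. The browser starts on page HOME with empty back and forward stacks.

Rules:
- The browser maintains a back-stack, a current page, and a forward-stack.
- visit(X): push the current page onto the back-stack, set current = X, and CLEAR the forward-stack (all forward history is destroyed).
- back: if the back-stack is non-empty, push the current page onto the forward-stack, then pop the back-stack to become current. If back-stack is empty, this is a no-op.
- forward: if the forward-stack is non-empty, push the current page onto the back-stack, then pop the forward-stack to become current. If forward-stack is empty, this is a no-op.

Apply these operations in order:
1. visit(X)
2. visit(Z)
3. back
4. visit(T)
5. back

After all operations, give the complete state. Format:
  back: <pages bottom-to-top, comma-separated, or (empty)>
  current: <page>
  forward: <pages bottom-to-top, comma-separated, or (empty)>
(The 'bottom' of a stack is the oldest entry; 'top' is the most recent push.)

Answer: back: HOME
current: X
forward: T

Derivation:
After 1 (visit(X)): cur=X back=1 fwd=0
After 2 (visit(Z)): cur=Z back=2 fwd=0
After 3 (back): cur=X back=1 fwd=1
After 4 (visit(T)): cur=T back=2 fwd=0
After 5 (back): cur=X back=1 fwd=1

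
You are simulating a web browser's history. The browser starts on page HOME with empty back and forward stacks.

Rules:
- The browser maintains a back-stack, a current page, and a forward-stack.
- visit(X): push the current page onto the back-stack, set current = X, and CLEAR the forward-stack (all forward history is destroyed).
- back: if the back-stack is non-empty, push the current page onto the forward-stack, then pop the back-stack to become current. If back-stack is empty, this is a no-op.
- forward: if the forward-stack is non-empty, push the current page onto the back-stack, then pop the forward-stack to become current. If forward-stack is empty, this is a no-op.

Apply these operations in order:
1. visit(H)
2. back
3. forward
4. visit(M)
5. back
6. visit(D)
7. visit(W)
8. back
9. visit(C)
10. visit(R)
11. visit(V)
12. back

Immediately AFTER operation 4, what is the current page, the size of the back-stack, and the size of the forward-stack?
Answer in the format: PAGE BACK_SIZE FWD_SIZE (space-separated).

After 1 (visit(H)): cur=H back=1 fwd=0
After 2 (back): cur=HOME back=0 fwd=1
After 3 (forward): cur=H back=1 fwd=0
After 4 (visit(M)): cur=M back=2 fwd=0

M 2 0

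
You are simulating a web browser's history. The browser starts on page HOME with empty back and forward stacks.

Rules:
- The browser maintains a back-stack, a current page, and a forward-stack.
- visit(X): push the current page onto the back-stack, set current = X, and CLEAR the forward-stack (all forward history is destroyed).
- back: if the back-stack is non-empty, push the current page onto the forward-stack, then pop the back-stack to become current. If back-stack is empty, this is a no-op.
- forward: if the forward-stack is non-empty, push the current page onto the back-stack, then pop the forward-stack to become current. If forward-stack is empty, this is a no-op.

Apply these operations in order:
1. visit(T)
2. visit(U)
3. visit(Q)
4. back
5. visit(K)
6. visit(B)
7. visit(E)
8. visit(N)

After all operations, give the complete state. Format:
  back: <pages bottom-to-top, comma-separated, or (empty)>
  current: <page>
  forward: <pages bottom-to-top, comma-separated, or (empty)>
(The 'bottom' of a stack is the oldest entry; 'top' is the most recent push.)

Answer: back: HOME,T,U,K,B,E
current: N
forward: (empty)

Derivation:
After 1 (visit(T)): cur=T back=1 fwd=0
After 2 (visit(U)): cur=U back=2 fwd=0
After 3 (visit(Q)): cur=Q back=3 fwd=0
After 4 (back): cur=U back=2 fwd=1
After 5 (visit(K)): cur=K back=3 fwd=0
After 6 (visit(B)): cur=B back=4 fwd=0
After 7 (visit(E)): cur=E back=5 fwd=0
After 8 (visit(N)): cur=N back=6 fwd=0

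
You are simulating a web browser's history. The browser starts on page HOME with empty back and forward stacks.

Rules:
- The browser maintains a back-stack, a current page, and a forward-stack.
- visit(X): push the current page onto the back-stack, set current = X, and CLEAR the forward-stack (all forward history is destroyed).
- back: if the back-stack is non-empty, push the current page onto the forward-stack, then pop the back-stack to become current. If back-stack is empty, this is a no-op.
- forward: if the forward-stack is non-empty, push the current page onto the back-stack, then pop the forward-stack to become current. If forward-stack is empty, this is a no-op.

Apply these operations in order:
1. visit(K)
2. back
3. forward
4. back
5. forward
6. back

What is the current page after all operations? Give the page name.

Answer: HOME

Derivation:
After 1 (visit(K)): cur=K back=1 fwd=0
After 2 (back): cur=HOME back=0 fwd=1
After 3 (forward): cur=K back=1 fwd=0
After 4 (back): cur=HOME back=0 fwd=1
After 5 (forward): cur=K back=1 fwd=0
After 6 (back): cur=HOME back=0 fwd=1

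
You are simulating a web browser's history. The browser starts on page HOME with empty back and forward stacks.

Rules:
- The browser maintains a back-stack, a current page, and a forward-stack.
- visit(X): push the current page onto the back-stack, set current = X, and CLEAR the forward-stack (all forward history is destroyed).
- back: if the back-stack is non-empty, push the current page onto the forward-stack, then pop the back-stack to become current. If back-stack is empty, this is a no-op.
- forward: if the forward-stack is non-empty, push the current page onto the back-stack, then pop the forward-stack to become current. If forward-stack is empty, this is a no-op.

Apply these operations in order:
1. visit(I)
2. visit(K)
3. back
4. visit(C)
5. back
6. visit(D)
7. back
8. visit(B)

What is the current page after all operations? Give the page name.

Answer: B

Derivation:
After 1 (visit(I)): cur=I back=1 fwd=0
After 2 (visit(K)): cur=K back=2 fwd=0
After 3 (back): cur=I back=1 fwd=1
After 4 (visit(C)): cur=C back=2 fwd=0
After 5 (back): cur=I back=1 fwd=1
After 6 (visit(D)): cur=D back=2 fwd=0
After 7 (back): cur=I back=1 fwd=1
After 8 (visit(B)): cur=B back=2 fwd=0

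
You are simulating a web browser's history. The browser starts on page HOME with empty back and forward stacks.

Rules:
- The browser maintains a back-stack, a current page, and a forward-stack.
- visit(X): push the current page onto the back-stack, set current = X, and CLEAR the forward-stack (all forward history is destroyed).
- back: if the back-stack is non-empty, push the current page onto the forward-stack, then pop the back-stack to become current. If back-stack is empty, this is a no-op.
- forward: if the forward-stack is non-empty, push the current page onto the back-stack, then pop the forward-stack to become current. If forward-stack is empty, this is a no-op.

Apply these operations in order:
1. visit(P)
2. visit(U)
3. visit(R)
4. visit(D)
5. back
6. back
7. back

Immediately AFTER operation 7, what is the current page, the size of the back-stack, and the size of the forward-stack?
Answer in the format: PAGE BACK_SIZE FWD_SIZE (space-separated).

After 1 (visit(P)): cur=P back=1 fwd=0
After 2 (visit(U)): cur=U back=2 fwd=0
After 3 (visit(R)): cur=R back=3 fwd=0
After 4 (visit(D)): cur=D back=4 fwd=0
After 5 (back): cur=R back=3 fwd=1
After 6 (back): cur=U back=2 fwd=2
After 7 (back): cur=P back=1 fwd=3

P 1 3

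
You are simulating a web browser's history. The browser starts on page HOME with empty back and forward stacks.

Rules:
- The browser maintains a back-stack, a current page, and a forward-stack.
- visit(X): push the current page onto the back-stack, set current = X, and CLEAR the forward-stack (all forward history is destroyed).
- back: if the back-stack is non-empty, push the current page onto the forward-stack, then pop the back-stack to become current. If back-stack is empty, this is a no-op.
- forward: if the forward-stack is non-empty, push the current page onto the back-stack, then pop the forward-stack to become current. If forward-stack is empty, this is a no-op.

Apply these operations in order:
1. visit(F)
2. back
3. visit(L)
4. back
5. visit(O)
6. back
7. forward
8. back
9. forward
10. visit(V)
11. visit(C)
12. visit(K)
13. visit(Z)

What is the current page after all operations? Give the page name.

After 1 (visit(F)): cur=F back=1 fwd=0
After 2 (back): cur=HOME back=0 fwd=1
After 3 (visit(L)): cur=L back=1 fwd=0
After 4 (back): cur=HOME back=0 fwd=1
After 5 (visit(O)): cur=O back=1 fwd=0
After 6 (back): cur=HOME back=0 fwd=1
After 7 (forward): cur=O back=1 fwd=0
After 8 (back): cur=HOME back=0 fwd=1
After 9 (forward): cur=O back=1 fwd=0
After 10 (visit(V)): cur=V back=2 fwd=0
After 11 (visit(C)): cur=C back=3 fwd=0
After 12 (visit(K)): cur=K back=4 fwd=0
After 13 (visit(Z)): cur=Z back=5 fwd=0

Answer: Z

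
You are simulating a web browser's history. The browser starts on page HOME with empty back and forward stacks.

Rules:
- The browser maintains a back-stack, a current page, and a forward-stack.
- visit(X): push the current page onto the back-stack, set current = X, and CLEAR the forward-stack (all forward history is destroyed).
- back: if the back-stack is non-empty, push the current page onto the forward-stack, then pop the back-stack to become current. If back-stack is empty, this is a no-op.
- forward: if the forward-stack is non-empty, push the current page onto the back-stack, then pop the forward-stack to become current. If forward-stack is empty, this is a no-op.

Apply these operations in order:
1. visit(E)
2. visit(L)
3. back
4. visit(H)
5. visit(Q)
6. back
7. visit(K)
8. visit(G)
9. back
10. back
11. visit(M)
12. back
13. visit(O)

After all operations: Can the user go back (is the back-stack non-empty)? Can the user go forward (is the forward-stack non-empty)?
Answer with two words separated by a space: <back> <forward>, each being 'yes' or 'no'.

Answer: yes no

Derivation:
After 1 (visit(E)): cur=E back=1 fwd=0
After 2 (visit(L)): cur=L back=2 fwd=0
After 3 (back): cur=E back=1 fwd=1
After 4 (visit(H)): cur=H back=2 fwd=0
After 5 (visit(Q)): cur=Q back=3 fwd=0
After 6 (back): cur=H back=2 fwd=1
After 7 (visit(K)): cur=K back=3 fwd=0
After 8 (visit(G)): cur=G back=4 fwd=0
After 9 (back): cur=K back=3 fwd=1
After 10 (back): cur=H back=2 fwd=2
After 11 (visit(M)): cur=M back=3 fwd=0
After 12 (back): cur=H back=2 fwd=1
After 13 (visit(O)): cur=O back=3 fwd=0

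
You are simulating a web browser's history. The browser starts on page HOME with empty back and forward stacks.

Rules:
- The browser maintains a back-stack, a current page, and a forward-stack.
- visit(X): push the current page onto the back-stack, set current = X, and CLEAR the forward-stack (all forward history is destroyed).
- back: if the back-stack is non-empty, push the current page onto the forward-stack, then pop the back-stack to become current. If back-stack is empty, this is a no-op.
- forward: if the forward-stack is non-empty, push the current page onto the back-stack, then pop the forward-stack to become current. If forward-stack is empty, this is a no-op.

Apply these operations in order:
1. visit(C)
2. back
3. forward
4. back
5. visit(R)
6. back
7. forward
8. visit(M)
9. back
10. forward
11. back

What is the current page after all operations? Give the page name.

After 1 (visit(C)): cur=C back=1 fwd=0
After 2 (back): cur=HOME back=0 fwd=1
After 3 (forward): cur=C back=1 fwd=0
After 4 (back): cur=HOME back=0 fwd=1
After 5 (visit(R)): cur=R back=1 fwd=0
After 6 (back): cur=HOME back=0 fwd=1
After 7 (forward): cur=R back=1 fwd=0
After 8 (visit(M)): cur=M back=2 fwd=0
After 9 (back): cur=R back=1 fwd=1
After 10 (forward): cur=M back=2 fwd=0
After 11 (back): cur=R back=1 fwd=1

Answer: R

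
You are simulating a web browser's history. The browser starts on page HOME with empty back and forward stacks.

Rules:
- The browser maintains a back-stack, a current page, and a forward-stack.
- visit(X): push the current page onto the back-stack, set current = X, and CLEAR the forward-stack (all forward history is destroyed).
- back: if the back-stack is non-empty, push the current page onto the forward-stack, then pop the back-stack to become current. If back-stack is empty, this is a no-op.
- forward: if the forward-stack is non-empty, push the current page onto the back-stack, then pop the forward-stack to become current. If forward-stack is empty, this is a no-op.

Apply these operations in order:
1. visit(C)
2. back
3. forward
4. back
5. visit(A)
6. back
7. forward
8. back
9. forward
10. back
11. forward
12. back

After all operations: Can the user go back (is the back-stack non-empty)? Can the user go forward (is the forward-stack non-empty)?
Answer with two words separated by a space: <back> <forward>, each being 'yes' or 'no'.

After 1 (visit(C)): cur=C back=1 fwd=0
After 2 (back): cur=HOME back=0 fwd=1
After 3 (forward): cur=C back=1 fwd=0
After 4 (back): cur=HOME back=0 fwd=1
After 5 (visit(A)): cur=A back=1 fwd=0
After 6 (back): cur=HOME back=0 fwd=1
After 7 (forward): cur=A back=1 fwd=0
After 8 (back): cur=HOME back=0 fwd=1
After 9 (forward): cur=A back=1 fwd=0
After 10 (back): cur=HOME back=0 fwd=1
After 11 (forward): cur=A back=1 fwd=0
After 12 (back): cur=HOME back=0 fwd=1

Answer: no yes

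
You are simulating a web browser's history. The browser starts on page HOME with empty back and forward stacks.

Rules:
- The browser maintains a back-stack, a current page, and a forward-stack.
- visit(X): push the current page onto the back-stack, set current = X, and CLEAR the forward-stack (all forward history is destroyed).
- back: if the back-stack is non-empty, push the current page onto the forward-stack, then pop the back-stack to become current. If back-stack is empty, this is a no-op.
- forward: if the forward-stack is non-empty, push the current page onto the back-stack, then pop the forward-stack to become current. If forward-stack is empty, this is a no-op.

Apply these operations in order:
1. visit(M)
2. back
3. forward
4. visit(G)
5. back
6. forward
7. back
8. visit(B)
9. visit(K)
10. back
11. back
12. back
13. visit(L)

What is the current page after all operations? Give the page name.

After 1 (visit(M)): cur=M back=1 fwd=0
After 2 (back): cur=HOME back=0 fwd=1
After 3 (forward): cur=M back=1 fwd=0
After 4 (visit(G)): cur=G back=2 fwd=0
After 5 (back): cur=M back=1 fwd=1
After 6 (forward): cur=G back=2 fwd=0
After 7 (back): cur=M back=1 fwd=1
After 8 (visit(B)): cur=B back=2 fwd=0
After 9 (visit(K)): cur=K back=3 fwd=0
After 10 (back): cur=B back=2 fwd=1
After 11 (back): cur=M back=1 fwd=2
After 12 (back): cur=HOME back=0 fwd=3
After 13 (visit(L)): cur=L back=1 fwd=0

Answer: L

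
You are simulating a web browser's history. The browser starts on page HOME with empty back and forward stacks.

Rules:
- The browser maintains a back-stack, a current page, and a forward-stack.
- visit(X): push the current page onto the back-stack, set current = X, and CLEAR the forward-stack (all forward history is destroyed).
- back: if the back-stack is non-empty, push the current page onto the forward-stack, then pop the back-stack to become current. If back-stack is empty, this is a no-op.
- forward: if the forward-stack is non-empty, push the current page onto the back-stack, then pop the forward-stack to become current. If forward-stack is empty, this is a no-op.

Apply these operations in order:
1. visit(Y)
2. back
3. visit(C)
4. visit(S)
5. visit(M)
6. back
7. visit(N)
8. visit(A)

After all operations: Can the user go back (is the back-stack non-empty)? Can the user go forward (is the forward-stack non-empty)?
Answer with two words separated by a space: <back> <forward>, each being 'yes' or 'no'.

Answer: yes no

Derivation:
After 1 (visit(Y)): cur=Y back=1 fwd=0
After 2 (back): cur=HOME back=0 fwd=1
After 3 (visit(C)): cur=C back=1 fwd=0
After 4 (visit(S)): cur=S back=2 fwd=0
After 5 (visit(M)): cur=M back=3 fwd=0
After 6 (back): cur=S back=2 fwd=1
After 7 (visit(N)): cur=N back=3 fwd=0
After 8 (visit(A)): cur=A back=4 fwd=0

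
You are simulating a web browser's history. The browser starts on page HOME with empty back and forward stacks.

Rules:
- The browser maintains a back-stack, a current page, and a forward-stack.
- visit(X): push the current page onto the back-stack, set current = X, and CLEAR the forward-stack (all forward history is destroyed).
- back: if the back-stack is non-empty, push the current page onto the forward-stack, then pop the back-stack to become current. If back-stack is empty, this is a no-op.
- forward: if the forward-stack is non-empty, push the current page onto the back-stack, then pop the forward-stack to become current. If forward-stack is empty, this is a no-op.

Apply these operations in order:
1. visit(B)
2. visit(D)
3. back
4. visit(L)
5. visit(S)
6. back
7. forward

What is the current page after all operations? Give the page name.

Answer: S

Derivation:
After 1 (visit(B)): cur=B back=1 fwd=0
After 2 (visit(D)): cur=D back=2 fwd=0
After 3 (back): cur=B back=1 fwd=1
After 4 (visit(L)): cur=L back=2 fwd=0
After 5 (visit(S)): cur=S back=3 fwd=0
After 6 (back): cur=L back=2 fwd=1
After 7 (forward): cur=S back=3 fwd=0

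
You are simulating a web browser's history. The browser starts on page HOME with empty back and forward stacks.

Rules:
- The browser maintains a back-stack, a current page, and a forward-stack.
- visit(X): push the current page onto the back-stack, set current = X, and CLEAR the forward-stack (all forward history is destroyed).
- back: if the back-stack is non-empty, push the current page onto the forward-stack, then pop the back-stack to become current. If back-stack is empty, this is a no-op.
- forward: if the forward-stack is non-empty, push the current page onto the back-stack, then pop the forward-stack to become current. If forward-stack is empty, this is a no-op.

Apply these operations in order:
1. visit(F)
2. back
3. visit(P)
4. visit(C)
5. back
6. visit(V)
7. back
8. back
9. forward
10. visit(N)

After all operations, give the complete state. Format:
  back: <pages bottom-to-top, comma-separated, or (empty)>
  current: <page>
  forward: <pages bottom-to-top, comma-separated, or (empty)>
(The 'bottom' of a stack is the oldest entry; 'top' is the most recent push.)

Answer: back: HOME,P
current: N
forward: (empty)

Derivation:
After 1 (visit(F)): cur=F back=1 fwd=0
After 2 (back): cur=HOME back=0 fwd=1
After 3 (visit(P)): cur=P back=1 fwd=0
After 4 (visit(C)): cur=C back=2 fwd=0
After 5 (back): cur=P back=1 fwd=1
After 6 (visit(V)): cur=V back=2 fwd=0
After 7 (back): cur=P back=1 fwd=1
After 8 (back): cur=HOME back=0 fwd=2
After 9 (forward): cur=P back=1 fwd=1
After 10 (visit(N)): cur=N back=2 fwd=0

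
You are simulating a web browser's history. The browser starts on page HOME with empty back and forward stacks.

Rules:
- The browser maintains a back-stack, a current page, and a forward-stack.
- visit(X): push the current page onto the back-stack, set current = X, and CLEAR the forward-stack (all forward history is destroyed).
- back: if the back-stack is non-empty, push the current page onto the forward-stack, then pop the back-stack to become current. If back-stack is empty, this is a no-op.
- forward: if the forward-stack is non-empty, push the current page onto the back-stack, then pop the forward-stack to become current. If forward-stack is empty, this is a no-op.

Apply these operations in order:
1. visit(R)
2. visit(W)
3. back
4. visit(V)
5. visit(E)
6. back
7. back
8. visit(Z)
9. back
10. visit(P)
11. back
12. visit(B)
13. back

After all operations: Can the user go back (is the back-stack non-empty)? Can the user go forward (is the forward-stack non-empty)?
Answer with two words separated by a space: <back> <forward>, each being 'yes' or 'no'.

Answer: yes yes

Derivation:
After 1 (visit(R)): cur=R back=1 fwd=0
After 2 (visit(W)): cur=W back=2 fwd=0
After 3 (back): cur=R back=1 fwd=1
After 4 (visit(V)): cur=V back=2 fwd=0
After 5 (visit(E)): cur=E back=3 fwd=0
After 6 (back): cur=V back=2 fwd=1
After 7 (back): cur=R back=1 fwd=2
After 8 (visit(Z)): cur=Z back=2 fwd=0
After 9 (back): cur=R back=1 fwd=1
After 10 (visit(P)): cur=P back=2 fwd=0
After 11 (back): cur=R back=1 fwd=1
After 12 (visit(B)): cur=B back=2 fwd=0
After 13 (back): cur=R back=1 fwd=1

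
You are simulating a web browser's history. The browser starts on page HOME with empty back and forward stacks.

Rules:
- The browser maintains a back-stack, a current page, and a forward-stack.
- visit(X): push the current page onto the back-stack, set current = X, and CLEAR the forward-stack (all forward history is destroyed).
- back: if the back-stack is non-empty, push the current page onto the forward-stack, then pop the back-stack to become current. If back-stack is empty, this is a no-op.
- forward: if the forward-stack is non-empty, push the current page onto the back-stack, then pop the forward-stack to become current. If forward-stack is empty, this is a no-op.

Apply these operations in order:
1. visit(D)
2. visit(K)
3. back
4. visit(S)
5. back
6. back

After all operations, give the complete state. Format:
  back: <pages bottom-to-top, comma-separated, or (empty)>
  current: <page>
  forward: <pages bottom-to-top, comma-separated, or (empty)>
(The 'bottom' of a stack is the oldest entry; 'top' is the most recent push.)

Answer: back: (empty)
current: HOME
forward: S,D

Derivation:
After 1 (visit(D)): cur=D back=1 fwd=0
After 2 (visit(K)): cur=K back=2 fwd=0
After 3 (back): cur=D back=1 fwd=1
After 4 (visit(S)): cur=S back=2 fwd=0
After 5 (back): cur=D back=1 fwd=1
After 6 (back): cur=HOME back=0 fwd=2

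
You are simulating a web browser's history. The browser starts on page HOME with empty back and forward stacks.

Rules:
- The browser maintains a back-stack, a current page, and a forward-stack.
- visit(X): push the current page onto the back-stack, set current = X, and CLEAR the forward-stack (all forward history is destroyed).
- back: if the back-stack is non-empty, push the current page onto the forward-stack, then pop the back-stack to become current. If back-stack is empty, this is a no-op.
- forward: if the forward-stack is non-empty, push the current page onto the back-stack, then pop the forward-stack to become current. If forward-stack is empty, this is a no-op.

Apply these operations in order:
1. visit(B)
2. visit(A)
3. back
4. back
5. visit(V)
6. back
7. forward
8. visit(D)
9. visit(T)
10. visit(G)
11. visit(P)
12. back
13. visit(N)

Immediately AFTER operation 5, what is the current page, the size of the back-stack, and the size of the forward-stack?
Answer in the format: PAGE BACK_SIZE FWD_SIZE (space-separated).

After 1 (visit(B)): cur=B back=1 fwd=0
After 2 (visit(A)): cur=A back=2 fwd=0
After 3 (back): cur=B back=1 fwd=1
After 4 (back): cur=HOME back=0 fwd=2
After 5 (visit(V)): cur=V back=1 fwd=0

V 1 0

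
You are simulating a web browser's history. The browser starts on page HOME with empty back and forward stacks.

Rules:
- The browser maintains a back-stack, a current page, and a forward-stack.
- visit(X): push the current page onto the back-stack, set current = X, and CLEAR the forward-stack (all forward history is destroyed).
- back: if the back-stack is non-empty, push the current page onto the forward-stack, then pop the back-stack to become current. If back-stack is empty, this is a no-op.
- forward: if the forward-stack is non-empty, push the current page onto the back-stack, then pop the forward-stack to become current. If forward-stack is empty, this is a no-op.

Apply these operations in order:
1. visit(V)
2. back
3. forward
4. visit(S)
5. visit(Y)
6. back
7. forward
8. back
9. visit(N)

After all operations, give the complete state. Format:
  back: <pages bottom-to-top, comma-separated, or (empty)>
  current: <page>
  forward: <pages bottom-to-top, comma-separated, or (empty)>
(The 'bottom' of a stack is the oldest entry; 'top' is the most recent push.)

Answer: back: HOME,V,S
current: N
forward: (empty)

Derivation:
After 1 (visit(V)): cur=V back=1 fwd=0
After 2 (back): cur=HOME back=0 fwd=1
After 3 (forward): cur=V back=1 fwd=0
After 4 (visit(S)): cur=S back=2 fwd=0
After 5 (visit(Y)): cur=Y back=3 fwd=0
After 6 (back): cur=S back=2 fwd=1
After 7 (forward): cur=Y back=3 fwd=0
After 8 (back): cur=S back=2 fwd=1
After 9 (visit(N)): cur=N back=3 fwd=0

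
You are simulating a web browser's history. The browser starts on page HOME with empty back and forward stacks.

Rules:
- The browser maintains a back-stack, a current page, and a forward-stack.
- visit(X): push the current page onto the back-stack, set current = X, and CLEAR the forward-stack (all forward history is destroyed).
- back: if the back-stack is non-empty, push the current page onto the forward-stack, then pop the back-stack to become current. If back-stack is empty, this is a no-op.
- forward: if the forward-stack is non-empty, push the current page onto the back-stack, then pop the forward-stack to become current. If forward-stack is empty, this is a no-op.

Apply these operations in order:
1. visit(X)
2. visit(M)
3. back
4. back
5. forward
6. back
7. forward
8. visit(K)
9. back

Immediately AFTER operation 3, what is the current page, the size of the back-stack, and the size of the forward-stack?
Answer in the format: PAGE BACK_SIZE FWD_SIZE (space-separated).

After 1 (visit(X)): cur=X back=1 fwd=0
After 2 (visit(M)): cur=M back=2 fwd=0
After 3 (back): cur=X back=1 fwd=1

X 1 1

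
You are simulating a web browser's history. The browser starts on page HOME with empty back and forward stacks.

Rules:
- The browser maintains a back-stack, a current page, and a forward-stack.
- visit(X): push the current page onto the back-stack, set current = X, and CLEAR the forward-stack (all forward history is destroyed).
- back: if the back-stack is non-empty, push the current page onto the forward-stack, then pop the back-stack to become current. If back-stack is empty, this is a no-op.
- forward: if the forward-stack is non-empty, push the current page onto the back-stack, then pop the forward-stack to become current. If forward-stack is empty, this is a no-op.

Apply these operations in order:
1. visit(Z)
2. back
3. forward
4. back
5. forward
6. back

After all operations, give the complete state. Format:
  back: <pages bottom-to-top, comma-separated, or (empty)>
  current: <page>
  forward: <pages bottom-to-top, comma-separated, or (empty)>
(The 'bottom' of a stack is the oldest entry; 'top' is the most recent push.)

Answer: back: (empty)
current: HOME
forward: Z

Derivation:
After 1 (visit(Z)): cur=Z back=1 fwd=0
After 2 (back): cur=HOME back=0 fwd=1
After 3 (forward): cur=Z back=1 fwd=0
After 4 (back): cur=HOME back=0 fwd=1
After 5 (forward): cur=Z back=1 fwd=0
After 6 (back): cur=HOME back=0 fwd=1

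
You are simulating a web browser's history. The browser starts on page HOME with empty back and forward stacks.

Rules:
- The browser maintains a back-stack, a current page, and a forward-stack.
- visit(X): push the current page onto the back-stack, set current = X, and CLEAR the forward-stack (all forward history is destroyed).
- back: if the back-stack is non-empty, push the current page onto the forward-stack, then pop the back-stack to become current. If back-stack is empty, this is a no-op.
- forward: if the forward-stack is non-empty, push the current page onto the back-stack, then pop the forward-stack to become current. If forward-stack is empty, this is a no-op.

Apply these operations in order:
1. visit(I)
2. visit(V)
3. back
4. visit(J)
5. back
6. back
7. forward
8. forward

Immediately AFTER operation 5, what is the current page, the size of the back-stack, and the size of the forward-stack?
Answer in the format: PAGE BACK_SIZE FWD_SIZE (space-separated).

After 1 (visit(I)): cur=I back=1 fwd=0
After 2 (visit(V)): cur=V back=2 fwd=0
After 3 (back): cur=I back=1 fwd=1
After 4 (visit(J)): cur=J back=2 fwd=0
After 5 (back): cur=I back=1 fwd=1

I 1 1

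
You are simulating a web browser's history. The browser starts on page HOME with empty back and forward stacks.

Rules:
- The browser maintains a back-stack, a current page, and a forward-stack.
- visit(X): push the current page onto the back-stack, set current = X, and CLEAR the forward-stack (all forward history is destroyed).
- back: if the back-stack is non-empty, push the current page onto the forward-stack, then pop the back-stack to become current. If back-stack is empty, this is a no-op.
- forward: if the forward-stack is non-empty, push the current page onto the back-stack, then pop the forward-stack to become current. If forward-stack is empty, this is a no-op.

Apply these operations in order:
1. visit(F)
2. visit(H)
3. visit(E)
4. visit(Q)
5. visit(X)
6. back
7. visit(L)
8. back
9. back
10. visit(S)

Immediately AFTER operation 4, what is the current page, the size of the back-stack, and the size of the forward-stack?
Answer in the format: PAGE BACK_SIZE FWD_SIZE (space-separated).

After 1 (visit(F)): cur=F back=1 fwd=0
After 2 (visit(H)): cur=H back=2 fwd=0
After 3 (visit(E)): cur=E back=3 fwd=0
After 4 (visit(Q)): cur=Q back=4 fwd=0

Q 4 0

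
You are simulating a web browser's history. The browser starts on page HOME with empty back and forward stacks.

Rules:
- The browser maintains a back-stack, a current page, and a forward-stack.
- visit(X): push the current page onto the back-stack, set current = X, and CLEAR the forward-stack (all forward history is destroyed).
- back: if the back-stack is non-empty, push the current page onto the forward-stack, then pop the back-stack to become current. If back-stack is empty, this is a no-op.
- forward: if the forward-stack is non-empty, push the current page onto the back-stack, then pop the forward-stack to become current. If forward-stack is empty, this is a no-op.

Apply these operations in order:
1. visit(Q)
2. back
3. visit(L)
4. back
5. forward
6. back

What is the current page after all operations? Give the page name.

Answer: HOME

Derivation:
After 1 (visit(Q)): cur=Q back=1 fwd=0
After 2 (back): cur=HOME back=0 fwd=1
After 3 (visit(L)): cur=L back=1 fwd=0
After 4 (back): cur=HOME back=0 fwd=1
After 5 (forward): cur=L back=1 fwd=0
After 6 (back): cur=HOME back=0 fwd=1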